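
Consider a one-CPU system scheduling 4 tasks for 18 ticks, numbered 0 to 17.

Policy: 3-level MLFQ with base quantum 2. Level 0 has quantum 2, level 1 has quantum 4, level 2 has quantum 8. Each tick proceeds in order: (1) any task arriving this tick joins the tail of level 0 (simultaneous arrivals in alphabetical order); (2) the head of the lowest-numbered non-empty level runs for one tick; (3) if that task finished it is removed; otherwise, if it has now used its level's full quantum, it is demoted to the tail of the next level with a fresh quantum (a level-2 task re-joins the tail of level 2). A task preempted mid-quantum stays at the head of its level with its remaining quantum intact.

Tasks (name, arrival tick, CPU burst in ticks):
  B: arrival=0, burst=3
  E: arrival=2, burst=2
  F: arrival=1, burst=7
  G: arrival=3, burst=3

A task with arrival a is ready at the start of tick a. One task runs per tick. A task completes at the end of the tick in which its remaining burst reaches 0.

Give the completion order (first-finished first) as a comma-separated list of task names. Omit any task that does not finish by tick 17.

t=0: L0/L1/L2 = B/-/- → run B
t=1: L0/L1/L2 = BF/-/- → run B
t=2: L0/L1/L2 = FE/B/- → run F
t=3: L0/L1/L2 = FEG/B/- → run F
t=4: L0/L1/L2 = EG/BF/- → run E
t=5: L0/L1/L2 = EG/BF/- → run E
t=6: L0/L1/L2 = G/BF/- → run G
t=7: L0/L1/L2 = G/BF/- → run G
t=8: L0/L1/L2 = -/BFG/- → run B
t=9: L0/L1/L2 = -/FG/- → run F
t=10: L0/L1/L2 = -/FG/- → run F
t=11: L0/L1/L2 = -/FG/- → run F
t=12: L0/L1/L2 = -/FG/- → run F
t=13: L0/L1/L2 = -/G/F → run G
t=14: L0/L1/L2 = -/-/F → run F
t=15: (idle)
t=16: (idle)
t=17: (idle)

completion order = E, B, G, F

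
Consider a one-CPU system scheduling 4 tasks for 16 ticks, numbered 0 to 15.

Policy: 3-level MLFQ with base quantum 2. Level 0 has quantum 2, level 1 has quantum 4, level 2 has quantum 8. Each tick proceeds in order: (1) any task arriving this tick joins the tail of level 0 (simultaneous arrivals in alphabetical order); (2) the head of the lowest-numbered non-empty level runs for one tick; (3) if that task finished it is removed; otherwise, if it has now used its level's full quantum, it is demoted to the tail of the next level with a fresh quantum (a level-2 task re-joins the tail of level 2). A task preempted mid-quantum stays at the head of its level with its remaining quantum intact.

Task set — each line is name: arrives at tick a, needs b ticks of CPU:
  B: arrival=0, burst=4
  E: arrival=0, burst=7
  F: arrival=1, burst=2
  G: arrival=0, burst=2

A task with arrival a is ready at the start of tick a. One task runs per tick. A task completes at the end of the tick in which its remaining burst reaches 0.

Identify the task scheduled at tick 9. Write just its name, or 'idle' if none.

running at tick 9 = B

t=0: L0/L1/L2 = BEG/-/- → run B
t=1: L0/L1/L2 = BEGF/-/- → run B
t=2: L0/L1/L2 = EGF/B/- → run E
t=3: L0/L1/L2 = EGF/B/- → run E
t=4: L0/L1/L2 = GF/BE/- → run G
t=5: L0/L1/L2 = GF/BE/- → run G
t=6: L0/L1/L2 = F/BE/- → run F
t=7: L0/L1/L2 = F/BE/- → run F
t=8: L0/L1/L2 = -/BE/- → run B
t=9: L0/L1/L2 = -/BE/- → run B
t=10: L0/L1/L2 = -/E/- → run E
t=11: L0/L1/L2 = -/E/- → run E
t=12: L0/L1/L2 = -/E/- → run E
t=13: L0/L1/L2 = -/E/- → run E
t=14: L0/L1/L2 = -/-/E → run E
t=15: (idle)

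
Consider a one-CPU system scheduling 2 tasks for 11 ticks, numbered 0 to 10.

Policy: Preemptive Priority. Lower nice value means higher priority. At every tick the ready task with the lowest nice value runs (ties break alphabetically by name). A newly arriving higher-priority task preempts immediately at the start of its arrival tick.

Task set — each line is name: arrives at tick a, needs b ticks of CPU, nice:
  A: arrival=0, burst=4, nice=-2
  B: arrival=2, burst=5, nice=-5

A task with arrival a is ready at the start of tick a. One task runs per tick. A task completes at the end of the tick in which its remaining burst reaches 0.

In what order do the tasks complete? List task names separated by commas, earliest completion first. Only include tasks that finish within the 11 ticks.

t=0: ready={A} → run A
t=1: ready={A} → run A
t=2: ready={A,B} → run B
t=3: ready={A,B} → run B
t=4: ready={A,B} → run B
t=5: ready={A,B} → run B
t=6: ready={A,B} → run B
t=7: ready={A} → run A
t=8: ready={A} → run A
t=9: (idle)
t=10: (idle)

completion order = B, A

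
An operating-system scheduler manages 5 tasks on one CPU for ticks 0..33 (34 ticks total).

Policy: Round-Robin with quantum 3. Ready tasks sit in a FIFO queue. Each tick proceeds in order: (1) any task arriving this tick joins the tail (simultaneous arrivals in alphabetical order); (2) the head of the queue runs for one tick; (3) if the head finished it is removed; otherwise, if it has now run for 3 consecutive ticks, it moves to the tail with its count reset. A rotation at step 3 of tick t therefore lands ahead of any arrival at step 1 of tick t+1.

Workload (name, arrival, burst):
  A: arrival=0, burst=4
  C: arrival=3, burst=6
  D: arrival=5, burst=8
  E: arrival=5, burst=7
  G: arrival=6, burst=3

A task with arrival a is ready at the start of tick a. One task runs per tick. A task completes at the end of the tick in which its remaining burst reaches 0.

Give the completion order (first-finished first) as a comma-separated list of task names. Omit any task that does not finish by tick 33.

completion order = A, G, C, D, E

t=0: queue=[A] q_used=0 → run A
t=1: queue=[A] q_used=1 → run A
t=2: queue=[A] q_used=2 → run A
t=3: queue=[A,C] q_used=0 → run A
t=4: queue=[C] q_used=0 → run C
t=5: queue=[C,D,E] q_used=1 → run C
t=6: queue=[C,D,E,G] q_used=2 → run C
t=7: queue=[D,E,G,C] q_used=0 → run D
t=8: queue=[D,E,G,C] q_used=1 → run D
t=9: queue=[D,E,G,C] q_used=2 → run D
t=10: queue=[E,G,C,D] q_used=0 → run E
t=11: queue=[E,G,C,D] q_used=1 → run E
t=12: queue=[E,G,C,D] q_used=2 → run E
t=13: queue=[G,C,D,E] q_used=0 → run G
t=14: queue=[G,C,D,E] q_used=1 → run G
t=15: queue=[G,C,D,E] q_used=2 → run G
t=16: queue=[C,D,E] q_used=0 → run C
t=17: queue=[C,D,E] q_used=1 → run C
t=18: queue=[C,D,E] q_used=2 → run C
t=19: queue=[D,E] q_used=0 → run D
t=20: queue=[D,E] q_used=1 → run D
t=21: queue=[D,E] q_used=2 → run D
t=22: queue=[E,D] q_used=0 → run E
t=23: queue=[E,D] q_used=1 → run E
t=24: queue=[E,D] q_used=2 → run E
t=25: queue=[D,E] q_used=0 → run D
t=26: queue=[D,E] q_used=1 → run D
t=27: queue=[E] q_used=0 → run E
t=28: (idle)
t=29: (idle)
t=30: (idle)
t=31: (idle)
t=32: (idle)
t=33: (idle)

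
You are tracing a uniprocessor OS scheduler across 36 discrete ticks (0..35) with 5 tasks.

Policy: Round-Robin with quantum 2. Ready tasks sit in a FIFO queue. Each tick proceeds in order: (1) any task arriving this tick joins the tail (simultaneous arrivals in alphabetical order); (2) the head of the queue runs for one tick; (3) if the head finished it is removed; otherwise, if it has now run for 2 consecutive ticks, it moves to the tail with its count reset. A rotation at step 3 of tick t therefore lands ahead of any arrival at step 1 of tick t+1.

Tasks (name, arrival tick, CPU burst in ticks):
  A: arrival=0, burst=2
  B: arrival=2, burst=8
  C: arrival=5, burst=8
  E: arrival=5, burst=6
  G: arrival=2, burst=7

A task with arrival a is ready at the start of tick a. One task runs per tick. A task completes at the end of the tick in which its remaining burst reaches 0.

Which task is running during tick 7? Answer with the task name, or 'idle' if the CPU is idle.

running at tick 7 = B

t=0: queue=[A] q_used=0 → run A
t=1: queue=[A] q_used=1 → run A
t=2: queue=[B,G] q_used=0 → run B
t=3: queue=[B,G] q_used=1 → run B
t=4: queue=[G,B] q_used=0 → run G
t=5: queue=[G,B,C,E] q_used=1 → run G
t=6: queue=[B,C,E,G] q_used=0 → run B
t=7: queue=[B,C,E,G] q_used=1 → run B
t=8: queue=[C,E,G,B] q_used=0 → run C
t=9: queue=[C,E,G,B] q_used=1 → run C
t=10: queue=[E,G,B,C] q_used=0 → run E
t=11: queue=[E,G,B,C] q_used=1 → run E
t=12: queue=[G,B,C,E] q_used=0 → run G
t=13: queue=[G,B,C,E] q_used=1 → run G
t=14: queue=[B,C,E,G] q_used=0 → run B
t=15: queue=[B,C,E,G] q_used=1 → run B
t=16: queue=[C,E,G,B] q_used=0 → run C
t=17: queue=[C,E,G,B] q_used=1 → run C
t=18: queue=[E,G,B,C] q_used=0 → run E
t=19: queue=[E,G,B,C] q_used=1 → run E
t=20: queue=[G,B,C,E] q_used=0 → run G
t=21: queue=[G,B,C,E] q_used=1 → run G
t=22: queue=[B,C,E,G] q_used=0 → run B
t=23: queue=[B,C,E,G] q_used=1 → run B
t=24: queue=[C,E,G] q_used=0 → run C
t=25: queue=[C,E,G] q_used=1 → run C
t=26: queue=[E,G,C] q_used=0 → run E
t=27: queue=[E,G,C] q_used=1 → run E
t=28: queue=[G,C] q_used=0 → run G
t=29: queue=[C] q_used=0 → run C
t=30: queue=[C] q_used=1 → run C
t=31: (idle)
t=32: (idle)
t=33: (idle)
t=34: (idle)
t=35: (idle)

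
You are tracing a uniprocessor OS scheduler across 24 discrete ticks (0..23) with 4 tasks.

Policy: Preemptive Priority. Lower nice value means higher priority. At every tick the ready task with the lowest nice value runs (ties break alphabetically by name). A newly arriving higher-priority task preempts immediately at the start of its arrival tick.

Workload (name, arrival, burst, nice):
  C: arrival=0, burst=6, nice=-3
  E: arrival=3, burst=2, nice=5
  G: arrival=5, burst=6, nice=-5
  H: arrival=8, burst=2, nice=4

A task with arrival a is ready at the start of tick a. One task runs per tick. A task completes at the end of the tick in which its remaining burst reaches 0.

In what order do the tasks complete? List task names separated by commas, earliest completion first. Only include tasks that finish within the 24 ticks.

t=0: ready={C} → run C
t=1: ready={C} → run C
t=2: ready={C} → run C
t=3: ready={C,E} → run C
t=4: ready={C,E} → run C
t=5: ready={C,E,G} → run G
t=6: ready={C,E,G} → run G
t=7: ready={C,E,G} → run G
t=8: ready={C,E,G,H} → run G
t=9: ready={C,E,G,H} → run G
t=10: ready={C,E,G,H} → run G
t=11: ready={C,E,H} → run C
t=12: ready={E,H} → run H
t=13: ready={E,H} → run H
t=14: ready={E} → run E
t=15: ready={E} → run E
t=16: (idle)
t=17: (idle)
t=18: (idle)
t=19: (idle)
t=20: (idle)
t=21: (idle)
t=22: (idle)
t=23: (idle)

completion order = G, C, H, E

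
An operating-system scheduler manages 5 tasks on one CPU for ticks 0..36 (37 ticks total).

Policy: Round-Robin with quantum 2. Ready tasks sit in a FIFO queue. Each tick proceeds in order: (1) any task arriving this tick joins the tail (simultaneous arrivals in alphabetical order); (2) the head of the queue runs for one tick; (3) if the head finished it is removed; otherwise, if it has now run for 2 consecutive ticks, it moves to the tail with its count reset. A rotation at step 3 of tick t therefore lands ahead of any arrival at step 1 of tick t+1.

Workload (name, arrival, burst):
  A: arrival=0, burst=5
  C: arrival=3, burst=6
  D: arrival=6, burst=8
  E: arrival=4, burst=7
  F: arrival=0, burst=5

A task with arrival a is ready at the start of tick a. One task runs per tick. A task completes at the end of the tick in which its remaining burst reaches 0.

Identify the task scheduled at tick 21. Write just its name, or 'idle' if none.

running at tick 21 = D

t=0: queue=[A,F] q_used=0 → run A
t=1: queue=[A,F] q_used=1 → run A
t=2: queue=[F,A] q_used=0 → run F
t=3: queue=[F,A,C] q_used=1 → run F
t=4: queue=[A,C,F,E] q_used=0 → run A
t=5: queue=[A,C,F,E] q_used=1 → run A
t=6: queue=[C,F,E,A,D] q_used=0 → run C
t=7: queue=[C,F,E,A,D] q_used=1 → run C
t=8: queue=[F,E,A,D,C] q_used=0 → run F
t=9: queue=[F,E,A,D,C] q_used=1 → run F
t=10: queue=[E,A,D,C,F] q_used=0 → run E
t=11: queue=[E,A,D,C,F] q_used=1 → run E
t=12: queue=[A,D,C,F,E] q_used=0 → run A
t=13: queue=[D,C,F,E] q_used=0 → run D
t=14: queue=[D,C,F,E] q_used=1 → run D
t=15: queue=[C,F,E,D] q_used=0 → run C
t=16: queue=[C,F,E,D] q_used=1 → run C
t=17: queue=[F,E,D,C] q_used=0 → run F
t=18: queue=[E,D,C] q_used=0 → run E
t=19: queue=[E,D,C] q_used=1 → run E
t=20: queue=[D,C,E] q_used=0 → run D
t=21: queue=[D,C,E] q_used=1 → run D
t=22: queue=[C,E,D] q_used=0 → run C
t=23: queue=[C,E,D] q_used=1 → run C
t=24: queue=[E,D] q_used=0 → run E
t=25: queue=[E,D] q_used=1 → run E
t=26: queue=[D,E] q_used=0 → run D
t=27: queue=[D,E] q_used=1 → run D
t=28: queue=[E,D] q_used=0 → run E
t=29: queue=[D] q_used=0 → run D
t=30: queue=[D] q_used=1 → run D
t=31: (idle)
t=32: (idle)
t=33: (idle)
t=34: (idle)
t=35: (idle)
t=36: (idle)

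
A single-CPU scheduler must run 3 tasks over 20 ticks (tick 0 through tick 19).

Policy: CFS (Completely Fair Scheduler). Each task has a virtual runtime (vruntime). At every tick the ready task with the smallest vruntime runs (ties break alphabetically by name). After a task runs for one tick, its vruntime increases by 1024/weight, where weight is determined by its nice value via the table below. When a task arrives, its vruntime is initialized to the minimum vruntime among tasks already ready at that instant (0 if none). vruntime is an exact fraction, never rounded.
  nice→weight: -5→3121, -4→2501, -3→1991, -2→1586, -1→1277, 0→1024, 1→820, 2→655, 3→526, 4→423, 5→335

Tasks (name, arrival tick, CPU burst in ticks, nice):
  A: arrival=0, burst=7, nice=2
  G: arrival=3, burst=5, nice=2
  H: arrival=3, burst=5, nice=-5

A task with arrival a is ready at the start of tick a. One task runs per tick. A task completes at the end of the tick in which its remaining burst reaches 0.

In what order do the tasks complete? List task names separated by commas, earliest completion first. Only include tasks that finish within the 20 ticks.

completion order = H, A, G

t=0: vr[A=0] → run A
t=1: vr[A=1024/655] → run A
t=2: vr[A=2048/655] → run A
t=3: vr[A=3072/655 G=3072/655 H=3072/655] → run A
t=4: vr[A=4096/655 G=3072/655 H=3072/655] → run G
t=5: vr[A=4096/655 G=4096/655 H=3072/655] → run H
t=6: vr[A=4096/655 G=4096/655 H=10258432/2044255] → run H
t=7: vr[A=4096/655 G=4096/655 H=10929152/2044255] → run H
t=8: vr[A=4096/655 G=4096/655 H=11599872/2044255] → run H
t=9: vr[A=4096/655 G=4096/655 H=12270592/2044255] → run H
t=10: vr[A=4096/655 G=4096/655] → run A
t=11: vr[A=1024/131 G=4096/655] → run G
t=12: vr[A=1024/131 G=1024/131] → run A
t=13: vr[A=6144/655 G=1024/131] → run G
t=14: vr[A=6144/655 G=6144/655] → run A
t=15: vr[G=6144/655] → run G
t=16: vr[G=7168/655] → run G
t=17: (idle)
t=18: (idle)
t=19: (idle)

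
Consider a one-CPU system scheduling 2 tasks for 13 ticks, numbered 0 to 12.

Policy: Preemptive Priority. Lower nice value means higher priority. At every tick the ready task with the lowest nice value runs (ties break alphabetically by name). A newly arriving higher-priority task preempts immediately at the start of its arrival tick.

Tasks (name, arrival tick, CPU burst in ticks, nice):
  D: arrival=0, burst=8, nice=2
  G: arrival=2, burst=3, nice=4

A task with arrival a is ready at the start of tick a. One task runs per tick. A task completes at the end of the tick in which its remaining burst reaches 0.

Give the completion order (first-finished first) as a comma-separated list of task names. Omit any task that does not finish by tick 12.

t=0: ready={D} → run D
t=1: ready={D} → run D
t=2: ready={D,G} → run D
t=3: ready={D,G} → run D
t=4: ready={D,G} → run D
t=5: ready={D,G} → run D
t=6: ready={D,G} → run D
t=7: ready={D,G} → run D
t=8: ready={G} → run G
t=9: ready={G} → run G
t=10: ready={G} → run G
t=11: (idle)
t=12: (idle)

completion order = D, G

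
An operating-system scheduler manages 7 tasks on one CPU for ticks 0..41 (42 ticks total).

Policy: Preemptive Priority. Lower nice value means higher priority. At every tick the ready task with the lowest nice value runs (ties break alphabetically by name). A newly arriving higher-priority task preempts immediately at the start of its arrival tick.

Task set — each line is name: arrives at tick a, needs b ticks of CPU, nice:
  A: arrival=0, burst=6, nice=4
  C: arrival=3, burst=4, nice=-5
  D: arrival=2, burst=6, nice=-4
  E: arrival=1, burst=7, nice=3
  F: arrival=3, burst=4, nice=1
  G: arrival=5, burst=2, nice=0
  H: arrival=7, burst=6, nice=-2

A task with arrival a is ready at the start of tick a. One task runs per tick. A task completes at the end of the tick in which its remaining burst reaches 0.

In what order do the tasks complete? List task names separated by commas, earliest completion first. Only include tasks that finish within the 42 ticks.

completion order = C, D, H, G, F, E, A

t=0: ready={A} → run A
t=1: ready={A,E} → run E
t=2: ready={A,D,E} → run D
t=3: ready={A,C,D,E,F} → run C
t=4: ready={A,C,D,E,F} → run C
t=5: ready={A,C,D,E,F,G} → run C
t=6: ready={A,C,D,E,F,G} → run C
t=7: ready={A,D,E,F,G,H} → run D
t=8: ready={A,D,E,F,G,H} → run D
t=9: ready={A,D,E,F,G,H} → run D
t=10: ready={A,D,E,F,G,H} → run D
t=11: ready={A,D,E,F,G,H} → run D
t=12: ready={A,E,F,G,H} → run H
t=13: ready={A,E,F,G,H} → run H
t=14: ready={A,E,F,G,H} → run H
t=15: ready={A,E,F,G,H} → run H
t=16: ready={A,E,F,G,H} → run H
t=17: ready={A,E,F,G,H} → run H
t=18: ready={A,E,F,G} → run G
t=19: ready={A,E,F,G} → run G
t=20: ready={A,E,F} → run F
t=21: ready={A,E,F} → run F
t=22: ready={A,E,F} → run F
t=23: ready={A,E,F} → run F
t=24: ready={A,E} → run E
t=25: ready={A,E} → run E
t=26: ready={A,E} → run E
t=27: ready={A,E} → run E
t=28: ready={A,E} → run E
t=29: ready={A,E} → run E
t=30: ready={A} → run A
t=31: ready={A} → run A
t=32: ready={A} → run A
t=33: ready={A} → run A
t=34: ready={A} → run A
t=35: (idle)
t=36: (idle)
t=37: (idle)
t=38: (idle)
t=39: (idle)
t=40: (idle)
t=41: (idle)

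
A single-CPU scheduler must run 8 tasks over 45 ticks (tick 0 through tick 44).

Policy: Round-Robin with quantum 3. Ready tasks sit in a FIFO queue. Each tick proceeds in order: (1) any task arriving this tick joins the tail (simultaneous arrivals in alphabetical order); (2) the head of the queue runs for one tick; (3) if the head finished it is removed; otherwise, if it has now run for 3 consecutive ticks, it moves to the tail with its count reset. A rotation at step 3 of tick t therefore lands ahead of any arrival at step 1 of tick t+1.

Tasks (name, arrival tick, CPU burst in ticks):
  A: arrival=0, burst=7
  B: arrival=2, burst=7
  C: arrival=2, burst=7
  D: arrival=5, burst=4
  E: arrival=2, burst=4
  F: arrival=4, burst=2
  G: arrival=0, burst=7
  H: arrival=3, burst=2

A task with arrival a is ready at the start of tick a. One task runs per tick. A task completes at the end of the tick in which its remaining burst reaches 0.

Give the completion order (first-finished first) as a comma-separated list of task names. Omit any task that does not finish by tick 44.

t=0: queue=[A,G] q_used=0 → run A
t=1: queue=[A,G] q_used=1 → run A
t=2: queue=[A,G,B,C,E] q_used=2 → run A
t=3: queue=[G,B,C,E,A,H] q_used=0 → run G
t=4: queue=[G,B,C,E,A,H,F] q_used=1 → run G
t=5: queue=[G,B,C,E,A,H,F,D] q_used=2 → run G
t=6: queue=[B,C,E,A,H,F,D,G] q_used=0 → run B
t=7: queue=[B,C,E,A,H,F,D,G] q_used=1 → run B
t=8: queue=[B,C,E,A,H,F,D,G] q_used=2 → run B
t=9: queue=[C,E,A,H,F,D,G,B] q_used=0 → run C
t=10: queue=[C,E,A,H,F,D,G,B] q_used=1 → run C
t=11: queue=[C,E,A,H,F,D,G,B] q_used=2 → run C
t=12: queue=[E,A,H,F,D,G,B,C] q_used=0 → run E
t=13: queue=[E,A,H,F,D,G,B,C] q_used=1 → run E
t=14: queue=[E,A,H,F,D,G,B,C] q_used=2 → run E
t=15: queue=[A,H,F,D,G,B,C,E] q_used=0 → run A
t=16: queue=[A,H,F,D,G,B,C,E] q_used=1 → run A
t=17: queue=[A,H,F,D,G,B,C,E] q_used=2 → run A
t=18: queue=[H,F,D,G,B,C,E,A] q_used=0 → run H
t=19: queue=[H,F,D,G,B,C,E,A] q_used=1 → run H
t=20: queue=[F,D,G,B,C,E,A] q_used=0 → run F
t=21: queue=[F,D,G,B,C,E,A] q_used=1 → run F
t=22: queue=[D,G,B,C,E,A] q_used=0 → run D
t=23: queue=[D,G,B,C,E,A] q_used=1 → run D
t=24: queue=[D,G,B,C,E,A] q_used=2 → run D
t=25: queue=[G,B,C,E,A,D] q_used=0 → run G
t=26: queue=[G,B,C,E,A,D] q_used=1 → run G
t=27: queue=[G,B,C,E,A,D] q_used=2 → run G
t=28: queue=[B,C,E,A,D,G] q_used=0 → run B
t=29: queue=[B,C,E,A,D,G] q_used=1 → run B
t=30: queue=[B,C,E,A,D,G] q_used=2 → run B
t=31: queue=[C,E,A,D,G,B] q_used=0 → run C
t=32: queue=[C,E,A,D,G,B] q_used=1 → run C
t=33: queue=[C,E,A,D,G,B] q_used=2 → run C
t=34: queue=[E,A,D,G,B,C] q_used=0 → run E
t=35: queue=[A,D,G,B,C] q_used=0 → run A
t=36: queue=[D,G,B,C] q_used=0 → run D
t=37: queue=[G,B,C] q_used=0 → run G
t=38: queue=[B,C] q_used=0 → run B
t=39: queue=[C] q_used=0 → run C
t=40: (idle)
t=41: (idle)
t=42: (idle)
t=43: (idle)
t=44: (idle)

completion order = H, F, E, A, D, G, B, C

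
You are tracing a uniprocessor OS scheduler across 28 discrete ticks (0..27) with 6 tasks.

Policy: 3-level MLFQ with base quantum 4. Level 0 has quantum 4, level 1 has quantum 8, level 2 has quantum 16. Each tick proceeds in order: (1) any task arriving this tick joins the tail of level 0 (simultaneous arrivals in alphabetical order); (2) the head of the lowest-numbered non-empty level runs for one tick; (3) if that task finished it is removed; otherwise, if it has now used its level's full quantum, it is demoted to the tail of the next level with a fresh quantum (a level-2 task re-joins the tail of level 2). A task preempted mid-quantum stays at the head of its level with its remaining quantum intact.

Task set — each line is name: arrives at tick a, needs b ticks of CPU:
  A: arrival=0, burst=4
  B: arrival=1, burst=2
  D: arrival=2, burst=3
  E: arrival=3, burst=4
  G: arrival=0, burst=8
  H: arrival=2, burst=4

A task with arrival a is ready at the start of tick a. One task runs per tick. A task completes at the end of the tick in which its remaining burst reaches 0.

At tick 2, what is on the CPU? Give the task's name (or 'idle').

running at tick 2 = A

t=0: L0/L1/L2 = AG/-/- → run A
t=1: L0/L1/L2 = AGB/-/- → run A
t=2: L0/L1/L2 = AGBDH/-/- → run A
t=3: L0/L1/L2 = AGBDHE/-/- → run A
t=4: L0/L1/L2 = GBDHE/-/- → run G
t=5: L0/L1/L2 = GBDHE/-/- → run G
t=6: L0/L1/L2 = GBDHE/-/- → run G
t=7: L0/L1/L2 = GBDHE/-/- → run G
t=8: L0/L1/L2 = BDHE/G/- → run B
t=9: L0/L1/L2 = BDHE/G/- → run B
t=10: L0/L1/L2 = DHE/G/- → run D
t=11: L0/L1/L2 = DHE/G/- → run D
t=12: L0/L1/L2 = DHE/G/- → run D
t=13: L0/L1/L2 = HE/G/- → run H
t=14: L0/L1/L2 = HE/G/- → run H
t=15: L0/L1/L2 = HE/G/- → run H
t=16: L0/L1/L2 = HE/G/- → run H
t=17: L0/L1/L2 = E/G/- → run E
t=18: L0/L1/L2 = E/G/- → run E
t=19: L0/L1/L2 = E/G/- → run E
t=20: L0/L1/L2 = E/G/- → run E
t=21: L0/L1/L2 = -/G/- → run G
t=22: L0/L1/L2 = -/G/- → run G
t=23: L0/L1/L2 = -/G/- → run G
t=24: L0/L1/L2 = -/G/- → run G
t=25: (idle)
t=26: (idle)
t=27: (idle)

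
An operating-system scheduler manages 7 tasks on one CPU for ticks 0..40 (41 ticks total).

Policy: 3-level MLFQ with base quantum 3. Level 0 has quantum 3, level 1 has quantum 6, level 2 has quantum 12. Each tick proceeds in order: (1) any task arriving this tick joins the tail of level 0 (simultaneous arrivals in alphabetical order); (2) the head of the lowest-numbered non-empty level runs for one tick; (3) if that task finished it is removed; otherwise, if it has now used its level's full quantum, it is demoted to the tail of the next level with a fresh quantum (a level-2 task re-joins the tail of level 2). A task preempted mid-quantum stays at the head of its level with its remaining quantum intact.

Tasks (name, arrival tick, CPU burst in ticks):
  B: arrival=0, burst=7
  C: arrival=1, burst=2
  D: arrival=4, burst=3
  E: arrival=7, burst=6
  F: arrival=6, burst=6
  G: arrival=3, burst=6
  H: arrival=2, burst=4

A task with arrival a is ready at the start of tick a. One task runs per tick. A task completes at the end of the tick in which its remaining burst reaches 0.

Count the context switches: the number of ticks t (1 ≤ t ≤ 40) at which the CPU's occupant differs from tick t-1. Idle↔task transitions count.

context switches = 12

t=0: L0/L1/L2 = B/-/- → run B
t=1: L0/L1/L2 = BC/-/- → run B
t=2: L0/L1/L2 = BCH/-/- → run B
t=3: L0/L1/L2 = CHG/B/- → run C
t=4: L0/L1/L2 = CHGD/B/- → run C
t=5: L0/L1/L2 = HGD/B/- → run H
t=6: L0/L1/L2 = HGDF/B/- → run H
t=7: L0/L1/L2 = HGDFE/B/- → run H
t=8: L0/L1/L2 = GDFE/BH/- → run G
t=9: L0/L1/L2 = GDFE/BH/- → run G
t=10: L0/L1/L2 = GDFE/BH/- → run G
t=11: L0/L1/L2 = DFE/BHG/- → run D
t=12: L0/L1/L2 = DFE/BHG/- → run D
t=13: L0/L1/L2 = DFE/BHG/- → run D
t=14: L0/L1/L2 = FE/BHG/- → run F
t=15: L0/L1/L2 = FE/BHG/- → run F
t=16: L0/L1/L2 = FE/BHG/- → run F
t=17: L0/L1/L2 = E/BHGF/- → run E
t=18: L0/L1/L2 = E/BHGF/- → run E
t=19: L0/L1/L2 = E/BHGF/- → run E
t=20: L0/L1/L2 = -/BHGFE/- → run B
t=21: L0/L1/L2 = -/BHGFE/- → run B
t=22: L0/L1/L2 = -/BHGFE/- → run B
t=23: L0/L1/L2 = -/BHGFE/- → run B
t=24: L0/L1/L2 = -/HGFE/- → run H
t=25: L0/L1/L2 = -/GFE/- → run G
t=26: L0/L1/L2 = -/GFE/- → run G
t=27: L0/L1/L2 = -/GFE/- → run G
t=28: L0/L1/L2 = -/FE/- → run F
t=29: L0/L1/L2 = -/FE/- → run F
t=30: L0/L1/L2 = -/FE/- → run F
t=31: L0/L1/L2 = -/E/- → run E
t=32: L0/L1/L2 = -/E/- → run E
t=33: L0/L1/L2 = -/E/- → run E
t=34: (idle)
t=35: (idle)
t=36: (idle)
t=37: (idle)
t=38: (idle)
t=39: (idle)
t=40: (idle)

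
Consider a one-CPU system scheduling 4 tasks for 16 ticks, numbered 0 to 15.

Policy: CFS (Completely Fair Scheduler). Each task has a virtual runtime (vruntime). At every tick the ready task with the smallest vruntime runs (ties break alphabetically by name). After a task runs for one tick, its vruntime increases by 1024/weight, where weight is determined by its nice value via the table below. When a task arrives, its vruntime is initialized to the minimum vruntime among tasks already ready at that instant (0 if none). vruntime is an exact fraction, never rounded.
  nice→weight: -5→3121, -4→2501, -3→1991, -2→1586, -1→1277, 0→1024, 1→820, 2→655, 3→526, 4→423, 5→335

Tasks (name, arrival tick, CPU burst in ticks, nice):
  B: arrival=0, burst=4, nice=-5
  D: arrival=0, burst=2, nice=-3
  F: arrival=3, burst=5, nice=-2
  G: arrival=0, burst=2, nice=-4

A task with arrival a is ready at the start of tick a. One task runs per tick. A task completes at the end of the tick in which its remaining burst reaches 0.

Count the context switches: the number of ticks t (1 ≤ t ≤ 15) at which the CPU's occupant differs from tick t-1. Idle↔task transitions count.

t=0: vr[B=0 D=0 G=0] → run B
t=1: vr[B=1024/3121 D=0 G=0] → run D
t=2: vr[B=1024/3121 D=1024/1991 G=0] → run G
t=3: vr[B=1024/3121 D=1024/1991 F=1024/3121 G=1024/2501] → run B
t=4: vr[B=2048/3121 D=1024/1991 F=1024/3121 G=1024/2501] → run F
t=5: vr[B=2048/3121 D=1024/1991 F=2409984/2474953 G=1024/2501] → run G
t=6: vr[B=2048/3121 D=1024/1991 F=2409984/2474953] → run D
t=7: vr[B=2048/3121 F=2409984/2474953] → run B
t=8: vr[B=3072/3121 F=2409984/2474953] → run F
t=9: vr[B=3072/3121 F=4007936/2474953] → run B
t=10: vr[F=4007936/2474953] → run F
t=11: vr[F=5605888/2474953] → run F
t=12: vr[F=7203840/2474953] → run F
t=13: (idle)
t=14: (idle)
t=15: (idle)

context switches = 11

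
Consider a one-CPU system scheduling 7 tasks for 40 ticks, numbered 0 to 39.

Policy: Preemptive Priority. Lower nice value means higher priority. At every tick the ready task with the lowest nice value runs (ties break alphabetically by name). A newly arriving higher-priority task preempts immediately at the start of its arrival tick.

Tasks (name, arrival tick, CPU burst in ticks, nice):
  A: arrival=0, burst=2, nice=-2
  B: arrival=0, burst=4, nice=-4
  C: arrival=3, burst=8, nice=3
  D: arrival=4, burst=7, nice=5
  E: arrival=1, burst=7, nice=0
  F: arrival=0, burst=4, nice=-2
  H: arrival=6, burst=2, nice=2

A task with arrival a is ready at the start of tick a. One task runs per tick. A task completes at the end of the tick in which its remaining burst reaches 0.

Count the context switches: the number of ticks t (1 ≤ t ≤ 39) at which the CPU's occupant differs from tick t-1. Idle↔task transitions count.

context switches = 7

t=0: ready={A,B,F} → run B
t=1: ready={A,B,E,F} → run B
t=2: ready={A,B,E,F} → run B
t=3: ready={A,B,C,E,F} → run B
t=4: ready={A,C,D,E,F} → run A
t=5: ready={A,C,D,E,F} → run A
t=6: ready={C,D,E,F,H} → run F
t=7: ready={C,D,E,F,H} → run F
t=8: ready={C,D,E,F,H} → run F
t=9: ready={C,D,E,F,H} → run F
t=10: ready={C,D,E,H} → run E
t=11: ready={C,D,E,H} → run E
t=12: ready={C,D,E,H} → run E
t=13: ready={C,D,E,H} → run E
t=14: ready={C,D,E,H} → run E
t=15: ready={C,D,E,H} → run E
t=16: ready={C,D,E,H} → run E
t=17: ready={C,D,H} → run H
t=18: ready={C,D,H} → run H
t=19: ready={C,D} → run C
t=20: ready={C,D} → run C
t=21: ready={C,D} → run C
t=22: ready={C,D} → run C
t=23: ready={C,D} → run C
t=24: ready={C,D} → run C
t=25: ready={C,D} → run C
t=26: ready={C,D} → run C
t=27: ready={D} → run D
t=28: ready={D} → run D
t=29: ready={D} → run D
t=30: ready={D} → run D
t=31: ready={D} → run D
t=32: ready={D} → run D
t=33: ready={D} → run D
t=34: (idle)
t=35: (idle)
t=36: (idle)
t=37: (idle)
t=38: (idle)
t=39: (idle)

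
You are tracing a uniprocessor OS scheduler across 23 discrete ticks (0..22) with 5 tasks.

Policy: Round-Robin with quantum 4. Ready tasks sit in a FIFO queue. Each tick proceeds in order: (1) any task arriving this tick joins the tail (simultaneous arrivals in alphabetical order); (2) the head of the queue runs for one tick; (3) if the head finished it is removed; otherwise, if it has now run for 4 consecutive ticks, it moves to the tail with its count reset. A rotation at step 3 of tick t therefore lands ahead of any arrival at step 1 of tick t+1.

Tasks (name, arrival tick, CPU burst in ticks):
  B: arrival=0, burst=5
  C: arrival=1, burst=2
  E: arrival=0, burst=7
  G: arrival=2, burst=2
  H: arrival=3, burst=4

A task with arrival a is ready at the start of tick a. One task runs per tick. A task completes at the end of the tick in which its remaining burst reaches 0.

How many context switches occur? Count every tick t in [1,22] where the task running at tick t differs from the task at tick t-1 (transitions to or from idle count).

context switches = 7

t=0: queue=[B,E] q_used=0 → run B
t=1: queue=[B,E,C] q_used=1 → run B
t=2: queue=[B,E,C,G] q_used=2 → run B
t=3: queue=[B,E,C,G,H] q_used=3 → run B
t=4: queue=[E,C,G,H,B] q_used=0 → run E
t=5: queue=[E,C,G,H,B] q_used=1 → run E
t=6: queue=[E,C,G,H,B] q_used=2 → run E
t=7: queue=[E,C,G,H,B] q_used=3 → run E
t=8: queue=[C,G,H,B,E] q_used=0 → run C
t=9: queue=[C,G,H,B,E] q_used=1 → run C
t=10: queue=[G,H,B,E] q_used=0 → run G
t=11: queue=[G,H,B,E] q_used=1 → run G
t=12: queue=[H,B,E] q_used=0 → run H
t=13: queue=[H,B,E] q_used=1 → run H
t=14: queue=[H,B,E] q_used=2 → run H
t=15: queue=[H,B,E] q_used=3 → run H
t=16: queue=[B,E] q_used=0 → run B
t=17: queue=[E] q_used=0 → run E
t=18: queue=[E] q_used=1 → run E
t=19: queue=[E] q_used=2 → run E
t=20: (idle)
t=21: (idle)
t=22: (idle)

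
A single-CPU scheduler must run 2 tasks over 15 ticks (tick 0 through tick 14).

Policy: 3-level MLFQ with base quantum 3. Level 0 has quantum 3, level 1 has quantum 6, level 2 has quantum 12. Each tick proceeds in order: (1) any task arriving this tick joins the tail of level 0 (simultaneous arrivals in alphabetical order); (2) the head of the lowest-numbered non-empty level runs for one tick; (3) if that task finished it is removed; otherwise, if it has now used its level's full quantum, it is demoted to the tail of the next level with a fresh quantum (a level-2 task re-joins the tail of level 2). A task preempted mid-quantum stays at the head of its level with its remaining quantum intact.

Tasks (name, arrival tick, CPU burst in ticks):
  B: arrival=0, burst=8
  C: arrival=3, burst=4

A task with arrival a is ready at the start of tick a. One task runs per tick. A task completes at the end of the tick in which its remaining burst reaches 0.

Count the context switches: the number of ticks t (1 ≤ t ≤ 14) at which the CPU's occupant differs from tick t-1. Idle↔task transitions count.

context switches = 4

t=0: L0/L1/L2 = B/-/- → run B
t=1: L0/L1/L2 = B/-/- → run B
t=2: L0/L1/L2 = B/-/- → run B
t=3: L0/L1/L2 = C/B/- → run C
t=4: L0/L1/L2 = C/B/- → run C
t=5: L0/L1/L2 = C/B/- → run C
t=6: L0/L1/L2 = -/BC/- → run B
t=7: L0/L1/L2 = -/BC/- → run B
t=8: L0/L1/L2 = -/BC/- → run B
t=9: L0/L1/L2 = -/BC/- → run B
t=10: L0/L1/L2 = -/BC/- → run B
t=11: L0/L1/L2 = -/C/- → run C
t=12: (idle)
t=13: (idle)
t=14: (idle)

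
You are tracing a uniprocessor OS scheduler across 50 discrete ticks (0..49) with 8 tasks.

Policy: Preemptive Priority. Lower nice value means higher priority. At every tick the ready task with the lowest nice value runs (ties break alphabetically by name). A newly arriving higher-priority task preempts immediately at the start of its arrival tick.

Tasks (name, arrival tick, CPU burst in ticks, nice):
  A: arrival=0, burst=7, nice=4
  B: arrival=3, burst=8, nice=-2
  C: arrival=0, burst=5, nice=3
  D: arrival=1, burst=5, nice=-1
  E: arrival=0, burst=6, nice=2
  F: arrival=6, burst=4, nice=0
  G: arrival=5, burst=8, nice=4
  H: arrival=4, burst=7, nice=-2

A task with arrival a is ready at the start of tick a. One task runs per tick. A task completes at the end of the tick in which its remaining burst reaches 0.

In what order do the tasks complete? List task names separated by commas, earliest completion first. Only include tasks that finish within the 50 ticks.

t=0: ready={A,C,E} → run E
t=1: ready={A,C,D,E} → run D
t=2: ready={A,C,D,E} → run D
t=3: ready={A,B,C,D,E} → run B
t=4: ready={A,B,C,D,E,H} → run B
t=5: ready={A,B,C,D,E,G,H} → run B
t=6: ready={A,B,C,D,E,F,G,H} → run B
t=7: ready={A,B,C,D,E,F,G,H} → run B
t=8: ready={A,B,C,D,E,F,G,H} → run B
t=9: ready={A,B,C,D,E,F,G,H} → run B
t=10: ready={A,B,C,D,E,F,G,H} → run B
t=11: ready={A,C,D,E,F,G,H} → run H
t=12: ready={A,C,D,E,F,G,H} → run H
t=13: ready={A,C,D,E,F,G,H} → run H
t=14: ready={A,C,D,E,F,G,H} → run H
t=15: ready={A,C,D,E,F,G,H} → run H
t=16: ready={A,C,D,E,F,G,H} → run H
t=17: ready={A,C,D,E,F,G,H} → run H
t=18: ready={A,C,D,E,F,G} → run D
t=19: ready={A,C,D,E,F,G} → run D
t=20: ready={A,C,D,E,F,G} → run D
t=21: ready={A,C,E,F,G} → run F
t=22: ready={A,C,E,F,G} → run F
t=23: ready={A,C,E,F,G} → run F
t=24: ready={A,C,E,F,G} → run F
t=25: ready={A,C,E,G} → run E
t=26: ready={A,C,E,G} → run E
t=27: ready={A,C,E,G} → run E
t=28: ready={A,C,E,G} → run E
t=29: ready={A,C,E,G} → run E
t=30: ready={A,C,G} → run C
t=31: ready={A,C,G} → run C
t=32: ready={A,C,G} → run C
t=33: ready={A,C,G} → run C
t=34: ready={A,C,G} → run C
t=35: ready={A,G} → run A
t=36: ready={A,G} → run A
t=37: ready={A,G} → run A
t=38: ready={A,G} → run A
t=39: ready={A,G} → run A
t=40: ready={A,G} → run A
t=41: ready={A,G} → run A
t=42: ready={G} → run G
t=43: ready={G} → run G
t=44: ready={G} → run G
t=45: ready={G} → run G
t=46: ready={G} → run G
t=47: ready={G} → run G
t=48: ready={G} → run G
t=49: ready={G} → run G

completion order = B, H, D, F, E, C, A, G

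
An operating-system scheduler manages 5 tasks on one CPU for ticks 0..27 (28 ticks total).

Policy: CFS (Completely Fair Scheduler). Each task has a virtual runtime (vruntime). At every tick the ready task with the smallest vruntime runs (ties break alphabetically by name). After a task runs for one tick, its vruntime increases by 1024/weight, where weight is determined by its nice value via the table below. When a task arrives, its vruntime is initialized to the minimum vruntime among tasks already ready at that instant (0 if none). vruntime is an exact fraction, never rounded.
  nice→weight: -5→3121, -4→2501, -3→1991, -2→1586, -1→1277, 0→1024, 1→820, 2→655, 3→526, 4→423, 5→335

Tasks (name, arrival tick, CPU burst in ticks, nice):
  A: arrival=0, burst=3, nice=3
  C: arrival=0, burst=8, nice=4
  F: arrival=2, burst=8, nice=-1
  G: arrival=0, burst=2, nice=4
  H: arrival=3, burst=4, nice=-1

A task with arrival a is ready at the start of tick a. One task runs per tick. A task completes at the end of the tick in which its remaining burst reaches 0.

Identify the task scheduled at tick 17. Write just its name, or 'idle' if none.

t=0: vr[A=0 C=0 G=0] → run A
t=1: vr[A=512/263 C=0 G=0] → run C
t=2: vr[A=512/263 C=1024/423 F=0 G=0] → run F
t=3: vr[A=512/263 C=1024/423 F=1024/1277 G=0 H=0] → run G
t=4: vr[A=512/263 C=1024/423 F=1024/1277 G=1024/423 H=0] → run H
t=5: vr[A=512/263 C=1024/423 F=1024/1277 G=1024/423 H=1024/1277] → run F
t=6: vr[A=512/263 C=1024/423 F=2048/1277 G=1024/423 H=1024/1277] → run H
t=7: vr[A=512/263 C=1024/423 F=2048/1277 G=1024/423 H=2048/1277] → run F
t=8: vr[A=512/263 C=1024/423 F=3072/1277 G=1024/423 H=2048/1277] → run H
t=9: vr[A=512/263 C=1024/423 F=3072/1277 G=1024/423 H=3072/1277] → run A
t=10: vr[A=1024/263 C=1024/423 F=3072/1277 G=1024/423 H=3072/1277] → run F
t=11: vr[A=1024/263 C=1024/423 F=4096/1277 G=1024/423 H=3072/1277] → run H
t=12: vr[A=1024/263 C=1024/423 F=4096/1277 G=1024/423] → run C
t=13: vr[A=1024/263 C=2048/423 F=4096/1277 G=1024/423] → run G
t=14: vr[A=1024/263 C=2048/423 F=4096/1277] → run F
t=15: vr[A=1024/263 C=2048/423 F=5120/1277] → run A
t=16: vr[C=2048/423 F=5120/1277] → run F
t=17: vr[C=2048/423 F=6144/1277] → run F
t=18: vr[C=2048/423 F=7168/1277] → run C
t=19: vr[C=1024/141 F=7168/1277] → run F
t=20: vr[C=1024/141] → run C
t=21: vr[C=4096/423] → run C
t=22: vr[C=5120/423] → run C
t=23: vr[C=2048/141] → run C
t=24: vr[C=7168/423] → run C
t=25: (idle)
t=26: (idle)
t=27: (idle)

running at tick 17 = F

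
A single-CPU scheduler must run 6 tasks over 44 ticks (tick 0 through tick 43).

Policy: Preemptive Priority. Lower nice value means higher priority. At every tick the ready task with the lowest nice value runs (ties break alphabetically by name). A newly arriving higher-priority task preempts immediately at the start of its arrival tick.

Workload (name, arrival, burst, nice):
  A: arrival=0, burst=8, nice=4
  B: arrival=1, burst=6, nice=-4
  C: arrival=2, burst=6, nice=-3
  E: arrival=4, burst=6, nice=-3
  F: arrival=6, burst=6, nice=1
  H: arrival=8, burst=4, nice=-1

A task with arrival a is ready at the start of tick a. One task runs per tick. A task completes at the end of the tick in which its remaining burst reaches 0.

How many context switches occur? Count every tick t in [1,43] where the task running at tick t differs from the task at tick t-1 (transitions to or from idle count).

t=0: ready={A} → run A
t=1: ready={A,B} → run B
t=2: ready={A,B,C} → run B
t=3: ready={A,B,C} → run B
t=4: ready={A,B,C,E} → run B
t=5: ready={A,B,C,E} → run B
t=6: ready={A,B,C,E,F} → run B
t=7: ready={A,C,E,F} → run C
t=8: ready={A,C,E,F,H} → run C
t=9: ready={A,C,E,F,H} → run C
t=10: ready={A,C,E,F,H} → run C
t=11: ready={A,C,E,F,H} → run C
t=12: ready={A,C,E,F,H} → run C
t=13: ready={A,E,F,H} → run E
t=14: ready={A,E,F,H} → run E
t=15: ready={A,E,F,H} → run E
t=16: ready={A,E,F,H} → run E
t=17: ready={A,E,F,H} → run E
t=18: ready={A,E,F,H} → run E
t=19: ready={A,F,H} → run H
t=20: ready={A,F,H} → run H
t=21: ready={A,F,H} → run H
t=22: ready={A,F,H} → run H
t=23: ready={A,F} → run F
t=24: ready={A,F} → run F
t=25: ready={A,F} → run F
t=26: ready={A,F} → run F
t=27: ready={A,F} → run F
t=28: ready={A,F} → run F
t=29: ready={A} → run A
t=30: ready={A} → run A
t=31: ready={A} → run A
t=32: ready={A} → run A
t=33: ready={A} → run A
t=34: ready={A} → run A
t=35: ready={A} → run A
t=36: (idle)
t=37: (idle)
t=38: (idle)
t=39: (idle)
t=40: (idle)
t=41: (idle)
t=42: (idle)
t=43: (idle)

context switches = 7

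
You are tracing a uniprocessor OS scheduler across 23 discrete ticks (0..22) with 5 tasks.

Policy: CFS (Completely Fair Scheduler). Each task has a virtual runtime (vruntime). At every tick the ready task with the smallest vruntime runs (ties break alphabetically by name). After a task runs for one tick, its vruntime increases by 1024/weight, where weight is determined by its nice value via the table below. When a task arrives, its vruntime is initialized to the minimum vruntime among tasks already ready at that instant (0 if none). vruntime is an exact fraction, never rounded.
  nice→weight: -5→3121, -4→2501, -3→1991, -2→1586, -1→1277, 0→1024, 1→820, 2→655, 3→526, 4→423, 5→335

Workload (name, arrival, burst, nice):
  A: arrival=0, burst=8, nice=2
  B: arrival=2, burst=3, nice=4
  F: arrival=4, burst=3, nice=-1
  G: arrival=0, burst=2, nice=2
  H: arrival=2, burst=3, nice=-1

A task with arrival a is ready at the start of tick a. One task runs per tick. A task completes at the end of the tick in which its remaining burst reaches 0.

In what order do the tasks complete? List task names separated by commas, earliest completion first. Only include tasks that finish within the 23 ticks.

completion order = G, F, H, B, A

t=0: vr[A=0 G=0] → run A
t=1: vr[A=1024/655 G=0] → run G
t=2: vr[A=1024/655 B=1024/655 G=1024/655 H=1024/655] → run A
t=3: vr[A=2048/655 B=1024/655 G=1024/655 H=1024/655] → run B
t=4: vr[A=2048/655 B=1103872/277065 F=1024/655 G=1024/655 H=1024/655] → run F
t=5: vr[A=2048/655 B=1103872/277065 F=1978368/836435 G=1024/655 H=1024/655] → run G
t=6: vr[A=2048/655 B=1103872/277065 F=1978368/836435 H=1024/655] → run H
t=7: vr[A=2048/655 B=1103872/277065 F=1978368/836435 H=1978368/836435] → run F
t=8: vr[A=2048/655 B=1103872/277065 F=2649088/836435 H=1978368/836435] → run H
t=9: vr[A=2048/655 B=1103872/277065 F=2649088/836435 H=2649088/836435] → run A
t=10: vr[A=3072/655 B=1103872/277065 F=2649088/836435 H=2649088/836435] → run F
t=11: vr[A=3072/655 B=1103872/277065 H=2649088/836435] → run H
t=12: vr[A=3072/655 B=1103872/277065] → run B
t=13: vr[A=3072/655 B=1774592/277065] → run A
t=14: vr[A=4096/655 B=1774592/277065] → run A
t=15: vr[A=1024/131 B=1774592/277065] → run B
t=16: vr[A=1024/131] → run A
t=17: vr[A=6144/655] → run A
t=18: vr[A=7168/655] → run A
t=19: (idle)
t=20: (idle)
t=21: (idle)
t=22: (idle)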